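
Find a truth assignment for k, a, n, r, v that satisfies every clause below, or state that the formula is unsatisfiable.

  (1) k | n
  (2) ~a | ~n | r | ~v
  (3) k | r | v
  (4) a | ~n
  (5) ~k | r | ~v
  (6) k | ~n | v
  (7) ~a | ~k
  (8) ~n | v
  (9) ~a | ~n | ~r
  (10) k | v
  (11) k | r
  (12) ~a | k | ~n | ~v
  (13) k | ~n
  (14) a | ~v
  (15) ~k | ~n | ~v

Try k = False:
  (k | n) forces n = True.
  clause (k | ~n) is falsified — backtrack.
So k = True.
  then (~a | ~k) forces a = False.
  then (a | ~v) forces v = False.
  then (a | ~n) forces n = False.
Set r = False.
All clauses satisfied.

k = True, a = False, n = False, r = False, v = False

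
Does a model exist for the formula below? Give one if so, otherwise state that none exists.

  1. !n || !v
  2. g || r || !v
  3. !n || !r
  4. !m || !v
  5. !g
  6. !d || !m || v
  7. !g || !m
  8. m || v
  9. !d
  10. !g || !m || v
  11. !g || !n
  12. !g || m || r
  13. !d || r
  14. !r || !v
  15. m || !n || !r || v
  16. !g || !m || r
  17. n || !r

Unit clause (!g) forces g = False.
Unit clause (!d) forces d = False.
Set m = True.
  then (!m || !v) forces v = False.
Set n = True.
  then (!n || !r) forces r = False.
All clauses satisfied.

m = True, g = False, v = False, d = False, n = True, r = False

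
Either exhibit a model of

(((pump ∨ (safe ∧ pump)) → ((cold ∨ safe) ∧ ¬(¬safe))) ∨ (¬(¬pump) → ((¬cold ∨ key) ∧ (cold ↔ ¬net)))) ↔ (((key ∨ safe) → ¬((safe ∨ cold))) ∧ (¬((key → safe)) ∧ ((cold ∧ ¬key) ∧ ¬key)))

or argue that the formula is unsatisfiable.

key=T; pump=T; cold=T; safe=F; net=T

  (((pump ∨ (safe ∧ pump)) → ((cold ∨ safe) ∧ ¬(¬safe))) ∨ (¬(¬pump) → ((¬cold ∨ key) ∧ (cold ↔ ¬net)))) ↔ (((key ∨ safe) → ¬((safe ∨ cold))) ∧ (¬((key → safe)) ∧ ((cold ∧ ¬key) ∧ ¬key))) = True
    ((pump ∨ (safe ∧ pump)) → ((cold ∨ safe) ∧ ¬(¬safe))) ∨ (¬(¬pump) → ((¬cold ∨ key) ∧ (cold ↔ ¬net))) = False
      (pump ∨ (safe ∧ pump)) → ((cold ∨ safe) ∧ ¬(¬safe)) = False
        pump ∨ (safe ∧ pump) = True
          safe ∧ pump = False
        (cold ∨ safe) ∧ ¬(¬safe) = False
          cold ∨ safe = True
          ¬(¬safe) = False
            ¬safe = True
      ¬(¬pump) → ((¬cold ∨ key) ∧ (cold ↔ ¬net)) = False
        ¬(¬pump) = True
          ¬pump = False
        (¬cold ∨ key) ∧ (cold ↔ ¬net) = False
          ¬cold ∨ key = True
            ¬cold = False
          cold ↔ ¬net = False
            ¬net = False
    ((key ∨ safe) → ¬((safe ∨ cold))) ∧ (¬((key → safe)) ∧ ((cold ∧ ¬key) ∧ ¬key)) = False
      (key ∨ safe) → ¬((safe ∨ cold)) = False
        key ∨ safe = True
        ¬((safe ∨ cold)) = False
          safe ∨ cold = True
      ¬((key → safe)) ∧ ((cold ∧ ¬key) ∧ ¬key) = False
        ¬((key → safe)) = True
          key → safe = False
        (cold ∧ ¬key) ∧ ¬key = False
          cold ∧ ¬key = False
            ¬key = False
          ¬key = False
The formula evaluates to True.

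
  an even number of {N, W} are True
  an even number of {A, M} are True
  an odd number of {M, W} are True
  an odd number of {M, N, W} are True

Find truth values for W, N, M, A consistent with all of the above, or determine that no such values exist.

W=F, N=F, M=T, A=T

{N, W}: 0 true → even ✓
{A, M}: 2 true → even ✓
{M, W}: 1 true → odd ✓
{M, N, W}: 1 true → odd ✓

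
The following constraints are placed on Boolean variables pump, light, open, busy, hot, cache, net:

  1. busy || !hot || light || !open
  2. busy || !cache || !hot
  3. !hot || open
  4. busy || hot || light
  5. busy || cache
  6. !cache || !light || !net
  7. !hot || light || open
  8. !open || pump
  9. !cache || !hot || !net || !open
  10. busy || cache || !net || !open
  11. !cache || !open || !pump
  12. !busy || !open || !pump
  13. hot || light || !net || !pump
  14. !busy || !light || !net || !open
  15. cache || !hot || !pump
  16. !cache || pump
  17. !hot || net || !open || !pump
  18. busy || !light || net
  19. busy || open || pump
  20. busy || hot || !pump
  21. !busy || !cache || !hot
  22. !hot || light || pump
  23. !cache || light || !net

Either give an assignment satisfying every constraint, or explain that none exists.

pump: False, light: False, open: False, busy: True, hot: False, cache: False, net: True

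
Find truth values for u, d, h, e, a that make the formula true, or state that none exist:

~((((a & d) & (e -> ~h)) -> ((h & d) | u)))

u=F, d=T, h=F, e=F, a=T

  ~((((a & d) & (e -> ~h)) -> ((h & d) | u))) = True
    ((a & d) & (e -> ~h)) -> ((h & d) | u) = False
      (a & d) & (e -> ~h) = True
        a & d = True
        e -> ~h = True
          ~h = True
      (h & d) | u = False
        h & d = False
The formula evaluates to True.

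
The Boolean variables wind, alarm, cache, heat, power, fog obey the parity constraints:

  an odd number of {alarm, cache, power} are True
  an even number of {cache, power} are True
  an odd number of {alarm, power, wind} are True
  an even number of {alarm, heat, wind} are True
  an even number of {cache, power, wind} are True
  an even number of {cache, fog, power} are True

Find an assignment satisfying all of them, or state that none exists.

wind=F, alarm=T, cache=F, heat=T, power=F, fog=F

{alarm, cache, power}: 1 true → odd ✓
{cache, power}: 0 true → even ✓
{alarm, power, wind}: 1 true → odd ✓
{alarm, heat, wind}: 2 true → even ✓
{cache, power, wind}: 0 true → even ✓
{cache, fog, power}: 0 true → even ✓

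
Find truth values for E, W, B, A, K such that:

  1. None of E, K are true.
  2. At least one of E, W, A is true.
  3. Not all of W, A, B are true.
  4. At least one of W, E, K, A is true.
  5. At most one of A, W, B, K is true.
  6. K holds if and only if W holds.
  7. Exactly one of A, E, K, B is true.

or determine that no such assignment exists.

E = False; W = False; B = False; A = True; K = False

  (1) {E, K}: 0 true — none ✓
  (2) {E, W, A}: 1 true — at least one ✓
  (3) {W, A, B}: 1/3 true — not all ✓
  (4) {W, E, K, A}: 1 true — at least one ✓
  (5) {A, W, B, K}: 1 true — at most one ✓
  (6) K=F, W=F — same ✓
  (7) {A, E, K, B}: 1 true — exactly one ✓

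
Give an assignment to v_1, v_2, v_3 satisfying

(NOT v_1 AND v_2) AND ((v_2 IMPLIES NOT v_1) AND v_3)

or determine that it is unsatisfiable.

v_1: False; v_2: True; v_3: True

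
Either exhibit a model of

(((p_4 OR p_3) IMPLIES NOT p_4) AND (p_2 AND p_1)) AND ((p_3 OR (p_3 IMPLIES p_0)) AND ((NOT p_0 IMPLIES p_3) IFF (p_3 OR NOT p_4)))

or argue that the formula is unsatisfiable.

p_0: True, p_1: True, p_2: True, p_3: True, p_4: False

  ((p_4 OR p_3) IMPLIES NOT p_4) AND (p_2 AND p_1) = True
    (p_4 OR p_3) IMPLIES NOT p_4 = True
      p_4 OR p_3 = True
      NOT p_4 = True
    p_2 AND p_1 = True
  (p_3 OR (p_3 IMPLIES p_0)) AND ((NOT p_0 IMPLIES p_3) IFF (p_3 OR NOT p_4)) = True
    p_3 OR (p_3 IMPLIES p_0) = True
      p_3 IMPLIES p_0 = True
    (NOT p_0 IMPLIES p_3) IFF (p_3 OR NOT p_4) = True
      NOT p_0 IMPLIES p_3 = True
        NOT p_0 = False
      p_3 OR NOT p_4 = True
        NOT p_4 = True
Both conjuncts True, so the formula holds.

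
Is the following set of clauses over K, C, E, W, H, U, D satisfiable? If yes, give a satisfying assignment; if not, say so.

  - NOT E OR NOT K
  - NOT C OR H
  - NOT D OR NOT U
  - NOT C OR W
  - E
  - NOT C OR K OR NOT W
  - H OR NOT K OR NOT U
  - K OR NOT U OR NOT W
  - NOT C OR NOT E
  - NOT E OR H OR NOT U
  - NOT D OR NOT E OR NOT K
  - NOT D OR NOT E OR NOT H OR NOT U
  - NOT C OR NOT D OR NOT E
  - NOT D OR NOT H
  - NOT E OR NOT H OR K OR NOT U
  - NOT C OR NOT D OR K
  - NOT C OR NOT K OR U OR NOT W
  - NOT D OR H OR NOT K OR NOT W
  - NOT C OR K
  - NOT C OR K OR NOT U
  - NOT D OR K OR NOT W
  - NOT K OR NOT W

Unit clause (E) forces E = True.
In (NOT C OR NOT E) only NOT C is left, so C = False.
In (NOT E OR NOT K) only NOT K is left, so K = False.
Set W = False.
Set H = True.
  then (NOT D OR NOT H) forces D = False.
  then (NOT E OR NOT H OR K OR NOT U) forces U = False.
All clauses satisfied.

K = False; C = False; E = True; W = False; H = True; U = False; D = False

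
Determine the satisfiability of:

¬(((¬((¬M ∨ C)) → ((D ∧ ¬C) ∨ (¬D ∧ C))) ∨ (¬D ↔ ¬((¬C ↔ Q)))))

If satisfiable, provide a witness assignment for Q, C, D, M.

Q = True, C = False, D = False, M = True

  ¬(((¬((¬M ∨ C)) → ((D ∧ ¬C) ∨ (¬D ∧ C))) ∨ (¬D ↔ ¬((¬C ↔ Q))))) = True
    (¬((¬M ∨ C)) → ((D ∧ ¬C) ∨ (¬D ∧ C))) ∨ (¬D ↔ ¬((¬C ↔ Q))) = False
      ¬((¬M ∨ C)) → ((D ∧ ¬C) ∨ (¬D ∧ C)) = False
        ¬((¬M ∨ C)) = True
          ¬M ∨ C = False
            ¬M = False
        (D ∧ ¬C) ∨ (¬D ∧ C) = False
          D ∧ ¬C = False
            ¬C = True
          ¬D ∧ C = False
            ¬D = True
      ¬D ↔ ¬((¬C ↔ Q)) = False
        ¬D = True
        ¬((¬C ↔ Q)) = False
          ¬C ↔ Q = True
            ¬C = True
The formula evaluates to True.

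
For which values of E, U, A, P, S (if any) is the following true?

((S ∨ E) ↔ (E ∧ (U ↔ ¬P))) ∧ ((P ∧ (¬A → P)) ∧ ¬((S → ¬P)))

E=T, U=F, A=F, P=T, S=T

  (S ∨ E) ↔ (E ∧ (U ↔ ¬P)) = True
    S ∨ E = True
    E ∧ (U ↔ ¬P) = True
      U ↔ ¬P = True
        ¬P = False
  (P ∧ (¬A → P)) ∧ ¬((S → ¬P)) = True
    P ∧ (¬A → P) = True
      ¬A → P = True
        ¬A = True
    ¬((S → ¬P)) = True
      S → ¬P = False
        ¬P = False
Both conjuncts True, so the formula holds.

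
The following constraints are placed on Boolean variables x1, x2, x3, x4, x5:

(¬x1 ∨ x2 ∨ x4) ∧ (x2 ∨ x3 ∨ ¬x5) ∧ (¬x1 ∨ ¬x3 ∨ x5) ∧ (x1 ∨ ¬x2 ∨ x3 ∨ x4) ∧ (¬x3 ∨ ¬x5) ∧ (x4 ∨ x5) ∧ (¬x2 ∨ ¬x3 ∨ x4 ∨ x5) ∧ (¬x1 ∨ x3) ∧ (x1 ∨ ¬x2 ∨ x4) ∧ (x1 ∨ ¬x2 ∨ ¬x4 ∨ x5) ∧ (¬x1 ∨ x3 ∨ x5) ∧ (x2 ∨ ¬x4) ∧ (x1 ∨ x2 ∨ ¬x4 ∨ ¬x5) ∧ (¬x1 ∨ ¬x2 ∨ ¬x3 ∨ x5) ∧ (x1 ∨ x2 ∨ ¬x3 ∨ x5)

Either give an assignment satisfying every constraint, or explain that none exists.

Try x1 = True:
  (¬x1 ∨ x3) forces x3 = True.
  (¬x1 ∨ ¬x3 ∨ x5) forces x5 = True.
  clause (¬x3 ∨ ¬x5) is falsified — backtrack.
So x1 = False.
Set x2 = True.
  then (x1 ∨ ¬x2 ∨ x4) forces x4 = True.
  then (x1 ∨ ¬x2 ∨ ¬x4 ∨ x5) forces x5 = True.
  then (¬x3 ∨ ¬x5) forces x3 = False.
All clauses satisfied.

x1 = False, x2 = True, x3 = False, x4 = True, x5 = True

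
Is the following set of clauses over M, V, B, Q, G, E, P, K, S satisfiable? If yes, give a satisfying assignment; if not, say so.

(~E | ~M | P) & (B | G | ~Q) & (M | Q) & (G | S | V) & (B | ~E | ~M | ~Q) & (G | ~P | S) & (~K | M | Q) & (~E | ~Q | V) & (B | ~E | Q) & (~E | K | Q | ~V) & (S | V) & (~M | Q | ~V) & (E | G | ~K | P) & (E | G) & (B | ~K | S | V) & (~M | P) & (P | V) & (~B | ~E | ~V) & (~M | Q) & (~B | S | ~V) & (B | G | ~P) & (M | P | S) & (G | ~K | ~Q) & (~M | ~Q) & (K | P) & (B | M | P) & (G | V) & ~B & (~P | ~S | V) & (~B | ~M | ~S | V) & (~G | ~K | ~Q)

Unit clause (~B) forces B = False.
Try M = True:
  (~M | P) forces P = True.
  (~M | Q) forces Q = True.
  clause (~M | ~Q) is falsified — backtrack.
So M = False.
  then (M | Q) forces Q = True.
  then (B | M | P) forces P = True.
  then (B | G | ~Q) forces G = True.
  then (~G | ~K | ~Q) forces K = False.
Try V = False:
  (~E | ~Q | V) forces E = False.
  (S | V) forces S = True.
  clause (~P | ~S | V) is falsified — backtrack.
So V = True.
Set E = True.
Set S = True.
All clauses satisfied.

M = False, V = True, B = False, Q = True, G = True, E = True, P = True, K = False, S = True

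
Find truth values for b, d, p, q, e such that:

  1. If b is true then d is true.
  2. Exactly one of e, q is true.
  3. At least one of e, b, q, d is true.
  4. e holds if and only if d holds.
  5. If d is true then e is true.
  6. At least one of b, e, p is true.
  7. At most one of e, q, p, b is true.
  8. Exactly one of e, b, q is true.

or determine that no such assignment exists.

b = False; d = True; p = False; q = False; e = True

  (1) b=F ⇒ d: vacuous ✓
  (2) {e, q}: 1 true — exactly one ✓
  (3) {e, b, q, d}: 2 true — at least one ✓
  (4) e=T, d=T — same ✓
  (5) d=T ⇒ e: T ✓
  (6) {b, e, p}: 1 true — at least one ✓
  (7) {e, q, p, b}: 1 true — at most one ✓
  (8) {e, b, q}: 1 true — exactly one ✓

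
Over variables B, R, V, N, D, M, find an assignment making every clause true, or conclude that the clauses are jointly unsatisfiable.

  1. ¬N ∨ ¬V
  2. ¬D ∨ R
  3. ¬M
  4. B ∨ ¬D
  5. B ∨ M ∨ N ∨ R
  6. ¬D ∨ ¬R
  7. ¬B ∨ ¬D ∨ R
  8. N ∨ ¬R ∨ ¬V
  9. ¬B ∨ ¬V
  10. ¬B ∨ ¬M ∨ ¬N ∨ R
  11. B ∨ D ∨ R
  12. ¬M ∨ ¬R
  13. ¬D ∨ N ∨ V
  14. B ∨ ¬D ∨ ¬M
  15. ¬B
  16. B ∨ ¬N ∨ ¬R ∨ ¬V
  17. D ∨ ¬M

B = False, R = True, V = False, N = False, D = False, M = False

Unit clause (¬M) forces M = False.
Unit clause (¬B) forces B = False.
In (B ∨ ¬D) only ¬D is left, so D = False.
In (B ∨ D ∨ R) only R is left, so R = True.
Try V = True:
  (¬N ∨ ¬V) forces N = False.
  clause (N ∨ ¬R ∨ ¬V) is falsified — backtrack.
So V = False.
Set N = False.
All clauses satisfied.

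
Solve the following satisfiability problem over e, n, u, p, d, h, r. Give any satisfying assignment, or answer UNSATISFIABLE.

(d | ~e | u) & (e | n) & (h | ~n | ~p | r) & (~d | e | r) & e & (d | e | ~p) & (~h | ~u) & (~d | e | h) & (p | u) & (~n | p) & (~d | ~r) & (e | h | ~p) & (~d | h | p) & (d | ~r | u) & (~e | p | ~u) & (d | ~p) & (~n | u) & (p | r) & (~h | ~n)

e=T, n=F, u=F, p=T, d=T, h=F, r=F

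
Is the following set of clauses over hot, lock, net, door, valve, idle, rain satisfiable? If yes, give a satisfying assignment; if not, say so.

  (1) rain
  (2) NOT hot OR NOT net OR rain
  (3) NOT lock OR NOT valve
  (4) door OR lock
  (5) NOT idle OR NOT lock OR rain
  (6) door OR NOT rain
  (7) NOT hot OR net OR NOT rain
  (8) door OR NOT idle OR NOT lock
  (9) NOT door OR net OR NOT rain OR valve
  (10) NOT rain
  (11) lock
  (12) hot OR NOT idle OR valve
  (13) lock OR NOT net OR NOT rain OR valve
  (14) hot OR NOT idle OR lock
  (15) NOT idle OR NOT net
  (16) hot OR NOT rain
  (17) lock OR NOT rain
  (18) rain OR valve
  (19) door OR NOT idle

Unsatisfiable

Case rain = True:
  Clause (NOT rain) is falsified — contradiction.
Case rain = False:
  Clause (rain) is falsified — contradiction.
Both cases fail, so the formula is unsatisfiable.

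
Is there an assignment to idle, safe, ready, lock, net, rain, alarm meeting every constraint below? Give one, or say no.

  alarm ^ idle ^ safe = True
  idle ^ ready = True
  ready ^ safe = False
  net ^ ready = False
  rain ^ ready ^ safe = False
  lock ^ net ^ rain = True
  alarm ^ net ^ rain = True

idle: False, safe: True, ready: True, lock: False, net: True, rain: False, alarm: False

alarm ^ idle ^ safe = F ^ F ^ T = True ✓
idle ^ ready = F ^ T = True ✓
ready ^ safe = T ^ T = False ✓
net ^ ready = T ^ T = False ✓
rain ^ ready ^ safe = F ^ T ^ T = False ✓
lock ^ net ^ rain = F ^ T ^ F = True ✓
alarm ^ net ^ rain = F ^ T ^ F = True ✓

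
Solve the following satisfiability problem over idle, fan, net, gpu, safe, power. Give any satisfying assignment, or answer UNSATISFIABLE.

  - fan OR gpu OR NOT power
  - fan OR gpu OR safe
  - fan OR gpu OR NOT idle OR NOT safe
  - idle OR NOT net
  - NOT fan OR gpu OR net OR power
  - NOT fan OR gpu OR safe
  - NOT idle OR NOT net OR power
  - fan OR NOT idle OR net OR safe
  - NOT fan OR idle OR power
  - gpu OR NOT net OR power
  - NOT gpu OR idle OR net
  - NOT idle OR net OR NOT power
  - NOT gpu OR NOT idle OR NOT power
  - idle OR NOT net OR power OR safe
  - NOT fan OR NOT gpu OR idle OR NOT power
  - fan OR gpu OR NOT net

Set idle = True.
Set fan = True.
Set net = False.
  then (NOT idle OR net OR NOT power) forces power = False.
  then (NOT fan OR gpu OR net OR power) forces gpu = True.
Set safe = False.
All clauses satisfied.

idle: True, fan: True, net: False, gpu: True, safe: False, power: False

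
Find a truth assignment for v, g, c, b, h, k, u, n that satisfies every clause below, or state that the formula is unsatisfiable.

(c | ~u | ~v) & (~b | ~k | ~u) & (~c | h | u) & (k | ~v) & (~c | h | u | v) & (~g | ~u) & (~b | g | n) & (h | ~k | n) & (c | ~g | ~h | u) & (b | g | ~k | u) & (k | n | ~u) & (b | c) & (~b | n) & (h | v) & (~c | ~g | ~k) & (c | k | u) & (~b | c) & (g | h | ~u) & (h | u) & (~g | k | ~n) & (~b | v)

Set v = False.
  then (h | v) forces h = True.
  then (~b | v) forces b = False.
  then (b | c) forces c = True.
Set g = False.
Set k = False.
Set u = True.
  then (k | n | ~u) forces n = True.
All clauses satisfied.

v = False; g = False; c = True; b = False; h = True; k = False; u = True; n = True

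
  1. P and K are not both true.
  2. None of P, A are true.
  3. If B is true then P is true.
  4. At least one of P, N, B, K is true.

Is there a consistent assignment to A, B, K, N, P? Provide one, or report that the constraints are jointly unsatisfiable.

A: False, B: False, K: True, N: False, P: False

  (1) P=F, K=T — not both ✓
  (2) {P, A}: 0 true — none ✓
  (3) B=F ⇒ P: vacuous ✓
  (4) {P, N, B, K}: 1 true — at least one ✓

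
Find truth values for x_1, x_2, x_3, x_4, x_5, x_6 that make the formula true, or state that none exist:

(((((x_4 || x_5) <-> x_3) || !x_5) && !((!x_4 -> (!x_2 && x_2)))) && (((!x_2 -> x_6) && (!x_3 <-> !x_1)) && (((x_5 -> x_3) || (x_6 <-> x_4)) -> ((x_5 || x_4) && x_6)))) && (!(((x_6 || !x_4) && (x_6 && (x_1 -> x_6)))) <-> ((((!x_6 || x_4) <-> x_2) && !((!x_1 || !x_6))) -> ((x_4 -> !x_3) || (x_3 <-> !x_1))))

UNSATISFIABLE

Case x_4 = True: the conjunct !((!x_4 -> (!x_2 && x_2))) becomes !((False -> (!x_2 && x_2))) = False.
Case x_4 = False: the formula simplifies to ((((x_5 <-> x_3) || !x_5) && !((!x_2 && x_2))) && (((!x_2 -> x_6) && (!x_3 <-> !x_1)) && (((x_5 -> x_3) || !x_6) -> (x_5 && x_6)))) && !((x_6 && (x_1 -> x_6))).
  x_6 = True: the conjunct !((x_6 && (x_1 -> x_6))) becomes !((True && True)) = False.
  x_6 = False: the conjunct ((x_5 -> x_3) || !x_6) -> (x_5 && x_6) becomes ((x_5 -> x_3) || True) -> (x_5 && False) = False.
Both cases fail — unsatisfiable.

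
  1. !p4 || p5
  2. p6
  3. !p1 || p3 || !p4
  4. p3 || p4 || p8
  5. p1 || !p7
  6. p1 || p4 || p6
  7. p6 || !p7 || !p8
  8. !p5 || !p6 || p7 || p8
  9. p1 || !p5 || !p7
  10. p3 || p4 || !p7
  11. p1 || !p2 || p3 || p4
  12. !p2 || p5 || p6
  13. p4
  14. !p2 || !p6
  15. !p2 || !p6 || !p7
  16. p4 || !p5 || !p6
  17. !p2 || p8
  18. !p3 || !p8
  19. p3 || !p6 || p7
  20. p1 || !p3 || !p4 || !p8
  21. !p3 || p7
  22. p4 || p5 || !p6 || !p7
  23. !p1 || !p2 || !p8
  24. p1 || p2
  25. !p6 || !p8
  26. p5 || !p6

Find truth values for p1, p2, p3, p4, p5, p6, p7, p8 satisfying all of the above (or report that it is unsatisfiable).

p1 = True, p2 = False, p3 = True, p4 = True, p5 = True, p6 = True, p7 = True, p8 = False

Unit clause (p6) forces p6 = True.
Unit clause (p4) forces p4 = True.
In (!p2 || !p6) only !p2 is left, so p2 = False.
In (p1 || p2) only p1 is left, so p1 = True.
In (!p6 || !p8) only !p8 is left, so p8 = False.
In (p5 || !p6) only p5 is left, so p5 = True.
In (!p1 || p3 || !p4) only p3 is left, so p3 = True.
In (!p5 || !p6 || p7 || p8) only p7 is left, so p7 = True.
All clauses satisfied.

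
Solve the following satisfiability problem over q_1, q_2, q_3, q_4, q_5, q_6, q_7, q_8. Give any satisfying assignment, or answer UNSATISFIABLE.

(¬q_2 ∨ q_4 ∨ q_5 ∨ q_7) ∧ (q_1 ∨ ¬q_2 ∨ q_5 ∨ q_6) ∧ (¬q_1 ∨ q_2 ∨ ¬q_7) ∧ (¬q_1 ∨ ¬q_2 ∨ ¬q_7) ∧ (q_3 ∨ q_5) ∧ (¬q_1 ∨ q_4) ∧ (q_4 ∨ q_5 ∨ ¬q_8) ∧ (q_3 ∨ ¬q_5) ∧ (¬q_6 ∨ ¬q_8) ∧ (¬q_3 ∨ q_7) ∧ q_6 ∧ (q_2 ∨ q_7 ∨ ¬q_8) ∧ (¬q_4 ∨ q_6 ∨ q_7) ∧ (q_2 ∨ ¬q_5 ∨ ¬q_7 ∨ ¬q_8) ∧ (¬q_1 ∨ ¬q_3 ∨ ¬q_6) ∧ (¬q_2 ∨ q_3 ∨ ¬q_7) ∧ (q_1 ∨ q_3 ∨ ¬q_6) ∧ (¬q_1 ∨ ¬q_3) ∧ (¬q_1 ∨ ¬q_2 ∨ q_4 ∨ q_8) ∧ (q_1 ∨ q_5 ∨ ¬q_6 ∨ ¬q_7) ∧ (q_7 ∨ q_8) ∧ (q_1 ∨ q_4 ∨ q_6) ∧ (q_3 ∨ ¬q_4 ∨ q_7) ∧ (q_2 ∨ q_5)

Unit clause (q_6) forces q_6 = True.
In (¬q_6 ∨ ¬q_8) only ¬q_8 is left, so q_8 = False.
In (q_7 ∨ q_8) only q_7 is left, so q_7 = True.
Try q_1 = True:
  (¬q_1 ∨ q_2 ∨ ¬q_7) forces q_2 = True.
  clause (¬q_1 ∨ ¬q_2 ∨ ¬q_7) is falsified — backtrack.
So q_1 = False.
  then (q_1 ∨ q_3 ∨ ¬q_6) forces q_3 = True.
  then (q_1 ∨ q_5 ∨ ¬q_6 ∨ ¬q_7) forces q_5 = True.
Set q_2 = False.
Set q_4 = True.
All clauses satisfied.

q_1=F, q_2=F, q_3=T, q_4=T, q_5=T, q_6=T, q_7=T, q_8=F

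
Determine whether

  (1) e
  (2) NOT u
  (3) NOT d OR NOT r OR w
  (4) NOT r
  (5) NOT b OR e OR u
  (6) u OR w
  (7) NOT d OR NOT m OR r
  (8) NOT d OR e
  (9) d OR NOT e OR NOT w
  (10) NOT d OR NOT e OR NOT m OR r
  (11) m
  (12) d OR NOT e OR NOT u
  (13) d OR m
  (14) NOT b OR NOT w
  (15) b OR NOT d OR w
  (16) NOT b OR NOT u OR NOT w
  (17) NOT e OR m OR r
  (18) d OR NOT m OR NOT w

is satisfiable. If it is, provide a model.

Case r = True:
  Clause (NOT r) is falsified — contradiction.
Case r = False:
  (e) forces e = True.
  (NOT u) forces u = False.
  (u OR w) forces w = True.
  (d OR NOT e OR NOT w) forces d = True.
  (NOT d OR NOT m OR r) forces m = False.
  Clause (m) is falsified — contradiction.
Both cases fail, so the formula is unsatisfiable.

Unsatisfiable — no assignment works.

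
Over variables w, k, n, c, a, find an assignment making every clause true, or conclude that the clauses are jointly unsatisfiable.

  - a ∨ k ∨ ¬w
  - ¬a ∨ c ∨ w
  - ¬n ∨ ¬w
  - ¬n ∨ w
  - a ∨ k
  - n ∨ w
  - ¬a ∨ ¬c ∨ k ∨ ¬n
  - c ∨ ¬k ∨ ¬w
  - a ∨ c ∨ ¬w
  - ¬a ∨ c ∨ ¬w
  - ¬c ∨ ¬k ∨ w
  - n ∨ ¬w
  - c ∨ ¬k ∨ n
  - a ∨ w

Unsatisfiable

Case w = True:
  (¬n ∨ ¬w) forces n = False.
  Clause (n ∨ ¬w) is falsified — contradiction.
Case w = False:
  (¬n ∨ w) forces n = False.
  Clause (n ∨ w) is falsified — contradiction.
Both cases fail, so the formula is unsatisfiable.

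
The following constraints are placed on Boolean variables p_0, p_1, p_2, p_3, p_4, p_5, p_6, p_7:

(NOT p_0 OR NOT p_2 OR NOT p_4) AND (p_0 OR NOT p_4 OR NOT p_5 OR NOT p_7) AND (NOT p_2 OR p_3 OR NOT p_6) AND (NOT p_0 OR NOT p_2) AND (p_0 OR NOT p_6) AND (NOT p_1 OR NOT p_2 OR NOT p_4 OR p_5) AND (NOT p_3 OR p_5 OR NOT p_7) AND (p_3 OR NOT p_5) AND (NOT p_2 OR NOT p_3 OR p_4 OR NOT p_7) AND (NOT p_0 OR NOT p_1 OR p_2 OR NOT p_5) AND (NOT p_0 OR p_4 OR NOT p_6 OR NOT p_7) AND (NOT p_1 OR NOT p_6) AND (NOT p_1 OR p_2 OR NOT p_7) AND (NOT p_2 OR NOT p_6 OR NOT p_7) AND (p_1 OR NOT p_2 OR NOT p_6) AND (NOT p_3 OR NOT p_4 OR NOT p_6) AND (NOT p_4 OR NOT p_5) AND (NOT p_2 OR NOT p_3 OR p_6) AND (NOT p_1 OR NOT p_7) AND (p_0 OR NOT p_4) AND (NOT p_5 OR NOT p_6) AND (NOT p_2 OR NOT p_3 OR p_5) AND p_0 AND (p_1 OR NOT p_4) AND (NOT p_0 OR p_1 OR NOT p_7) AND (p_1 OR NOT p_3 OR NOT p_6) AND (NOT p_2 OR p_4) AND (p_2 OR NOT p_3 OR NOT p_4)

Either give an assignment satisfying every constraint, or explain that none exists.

Unit clause (p_0) forces p_0 = True.
In (NOT p_0 OR NOT p_2) only NOT p_2 is left, so p_2 = False.
Set p_1 = False.
  then (p_1 OR NOT p_4) forces p_4 = False.
  then (NOT p_0 OR p_1 OR NOT p_7) forces p_7 = False.
Set p_3 = False.
  then (p_3 OR NOT p_5) forces p_5 = False.
Set p_6 = True.
All clauses satisfied.

p_0 = True; p_1 = False; p_2 = False; p_3 = False; p_4 = False; p_5 = False; p_6 = True; p_7 = False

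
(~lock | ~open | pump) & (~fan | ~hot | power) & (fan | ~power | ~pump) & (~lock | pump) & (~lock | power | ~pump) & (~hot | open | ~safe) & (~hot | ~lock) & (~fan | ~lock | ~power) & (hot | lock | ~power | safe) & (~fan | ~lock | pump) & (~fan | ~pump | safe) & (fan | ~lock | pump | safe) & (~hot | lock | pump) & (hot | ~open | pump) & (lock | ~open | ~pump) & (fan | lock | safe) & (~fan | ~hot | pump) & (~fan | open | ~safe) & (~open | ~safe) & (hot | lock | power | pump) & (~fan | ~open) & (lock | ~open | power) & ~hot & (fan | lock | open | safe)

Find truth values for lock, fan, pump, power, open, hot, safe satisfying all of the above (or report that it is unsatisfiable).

lock: False, fan: False, pump: False, power: True, open: False, hot: False, safe: True

Unit clause (~hot) forces hot = False.
Try lock = True:
  (~lock | pump) forces pump = True.
  (~lock | power | ~pump) forces power = True.
  (fan | ~power | ~pump) forces fan = True.
  clause (~fan | ~lock | ~power) is falsified — backtrack.
So lock = False.
Set fan = False.
  then (fan | lock | safe) forces safe = True.
  then (~open | ~safe) forces open = False.
Set pump = False.
  then (hot | lock | power | pump) forces power = True.
All clauses satisfied.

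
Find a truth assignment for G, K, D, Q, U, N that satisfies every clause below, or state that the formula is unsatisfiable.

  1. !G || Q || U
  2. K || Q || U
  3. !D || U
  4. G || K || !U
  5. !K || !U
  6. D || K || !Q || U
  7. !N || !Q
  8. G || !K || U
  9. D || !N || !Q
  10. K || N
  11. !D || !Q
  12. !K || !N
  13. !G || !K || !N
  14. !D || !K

Set G = True.
Set K = True.
  then (!K || !U) forces U = False.
  then (!K || !N) forces N = False.
  then (!D || !K) forces D = False.
  then (!G || Q || U) forces Q = True.
All clauses satisfied.

G=T; K=T; D=F; Q=T; U=F; N=F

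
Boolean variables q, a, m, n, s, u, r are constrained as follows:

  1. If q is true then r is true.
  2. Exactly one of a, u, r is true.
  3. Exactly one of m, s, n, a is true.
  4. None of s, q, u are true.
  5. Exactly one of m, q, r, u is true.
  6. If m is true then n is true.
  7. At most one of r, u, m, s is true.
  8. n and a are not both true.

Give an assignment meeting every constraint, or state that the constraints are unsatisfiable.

q=F, a=F, m=F, n=T, s=F, u=F, r=T

  (1) q=F ⇒ r: vacuous ✓
  (2) {a, u, r}: 1 true — exactly one ✓
  (3) {m, s, n, a}: 1 true — exactly one ✓
  (4) {s, q, u}: 0 true — none ✓
  (5) {m, q, r, u}: 1 true — exactly one ✓
  (6) m=F ⇒ n: vacuous ✓
  (7) {r, u, m, s}: 1 true — at most one ✓
  (8) n=T, a=F — not both ✓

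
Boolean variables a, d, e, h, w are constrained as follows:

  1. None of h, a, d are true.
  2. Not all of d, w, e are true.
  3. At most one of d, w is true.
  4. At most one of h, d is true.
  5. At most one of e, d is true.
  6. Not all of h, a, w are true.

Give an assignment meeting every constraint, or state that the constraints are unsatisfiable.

a = False, d = False, e = False, h = False, w = True

  (1) {h, a, d}: 0 true — none ✓
  (2) {d, w, e}: 1/3 true — not all ✓
  (3) {d, w}: 1 true — at most one ✓
  (4) {h, d}: 0 true — at most one ✓
  (5) {e, d}: 0 true — at most one ✓
  (6) {h, a, w}: 1/3 true — not all ✓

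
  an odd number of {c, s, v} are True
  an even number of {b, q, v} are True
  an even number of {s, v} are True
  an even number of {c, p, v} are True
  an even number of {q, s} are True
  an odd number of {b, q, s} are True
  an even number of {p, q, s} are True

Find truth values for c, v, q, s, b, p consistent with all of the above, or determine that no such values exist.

Adding constraints 2, 3, 6 mod 2: every variable appears an even number of times on the left, so the left side is 0.
But the right sides sum to 1 (mod 2). 0 ≠ 1 — the system is inconsistent.

Unsatisfiable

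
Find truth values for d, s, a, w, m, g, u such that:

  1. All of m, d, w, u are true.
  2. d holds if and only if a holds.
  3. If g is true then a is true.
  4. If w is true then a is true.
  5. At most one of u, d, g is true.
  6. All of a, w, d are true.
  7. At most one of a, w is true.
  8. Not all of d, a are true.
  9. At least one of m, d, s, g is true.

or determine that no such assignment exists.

Case a = True:
  (1) forces m = True.
  (1) forces d = True.
  Constraint (8) is violated (d=T, a=T) — contradiction.
Case a = False:
  Constraint (6) is violated (a=F) — contradiction.
Both cases fail — unsatisfiable.

Unsatisfiable — no assignment works.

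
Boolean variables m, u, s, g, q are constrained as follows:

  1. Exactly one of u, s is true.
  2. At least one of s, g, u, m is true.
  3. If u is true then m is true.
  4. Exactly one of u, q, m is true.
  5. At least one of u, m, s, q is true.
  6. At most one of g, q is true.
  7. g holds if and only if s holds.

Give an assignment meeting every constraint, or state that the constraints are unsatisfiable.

m = True; u = False; s = True; g = True; q = False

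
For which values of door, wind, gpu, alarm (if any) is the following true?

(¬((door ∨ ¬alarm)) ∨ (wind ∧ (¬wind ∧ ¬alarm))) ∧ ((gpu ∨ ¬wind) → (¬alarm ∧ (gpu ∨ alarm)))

door: False, wind: True, gpu: False, alarm: True

  ¬((door ∨ ¬alarm)) ∨ (wind ∧ (¬wind ∧ ¬alarm)) = True
    ¬((door ∨ ¬alarm)) = True
      door ∨ ¬alarm = False
        ¬alarm = False
    wind ∧ (¬wind ∧ ¬alarm) = False
      ¬wind ∧ ¬alarm = False
        ¬wind = False
        ¬alarm = False
  (gpu ∨ ¬wind) → (¬alarm ∧ (gpu ∨ alarm)) = True
    gpu ∨ ¬wind = False
      ¬wind = False
    ¬alarm ∧ (gpu ∨ alarm) = False
      ¬alarm = False
      gpu ∨ alarm = True
Both conjuncts True, so the formula holds.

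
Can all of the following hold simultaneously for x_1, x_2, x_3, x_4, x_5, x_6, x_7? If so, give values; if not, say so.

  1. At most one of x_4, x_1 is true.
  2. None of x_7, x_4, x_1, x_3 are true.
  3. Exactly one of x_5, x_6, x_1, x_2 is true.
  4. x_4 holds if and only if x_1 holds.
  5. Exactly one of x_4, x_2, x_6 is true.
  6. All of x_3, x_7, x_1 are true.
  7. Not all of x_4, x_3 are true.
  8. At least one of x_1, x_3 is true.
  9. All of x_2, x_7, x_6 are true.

Case x_1 = True:
  Constraint (2) is violated (x_1=T) — contradiction.
Case x_1 = False:
  Constraint (6) is violated (x_1=F) — contradiction.
Both cases fail — unsatisfiable.

The formula is unsatisfiable.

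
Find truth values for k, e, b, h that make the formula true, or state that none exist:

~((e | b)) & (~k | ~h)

k: False, e: False, b: False, h: True

  ~((e | b)) = True
    e | b = False
  ~k | ~h = True
    ~k = True
    ~h = False
Both conjuncts True, so the formula holds.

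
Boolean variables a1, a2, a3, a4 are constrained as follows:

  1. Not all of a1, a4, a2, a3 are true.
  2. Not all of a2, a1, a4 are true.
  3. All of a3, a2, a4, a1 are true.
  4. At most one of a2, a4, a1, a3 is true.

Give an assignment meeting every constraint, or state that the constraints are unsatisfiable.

The formula is unsatisfiable.

Case a1 = True:
  (3) forces a3 = True.
  Constraint (4) is violated (a1=T, a3=T) — contradiction.
Case a1 = False:
  Constraint (3) is violated (a1=F) — contradiction.
Both cases fail — unsatisfiable.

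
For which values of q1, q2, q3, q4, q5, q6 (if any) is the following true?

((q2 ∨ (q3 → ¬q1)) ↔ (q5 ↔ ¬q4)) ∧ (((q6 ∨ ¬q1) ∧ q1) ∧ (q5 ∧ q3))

q1 = True, q2 = False, q3 = True, q4 = True, q5 = True, q6 = True

  (q2 ∨ (q3 → ¬q1)) ↔ (q5 ↔ ¬q4) = True
    q2 ∨ (q3 → ¬q1) = False
      q3 → ¬q1 = False
        ¬q1 = False
    q5 ↔ ¬q4 = False
      ¬q4 = False
  ((q6 ∨ ¬q1) ∧ q1) ∧ (q5 ∧ q3) = True
    (q6 ∨ ¬q1) ∧ q1 = True
      q6 ∨ ¬q1 = True
        ¬q1 = False
    q5 ∧ q3 = True
Both conjuncts True, so the formula holds.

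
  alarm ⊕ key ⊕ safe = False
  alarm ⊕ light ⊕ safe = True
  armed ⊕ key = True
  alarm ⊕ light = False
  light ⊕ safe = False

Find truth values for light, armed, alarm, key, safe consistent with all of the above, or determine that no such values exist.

light = True, armed = True, alarm = True, key = False, safe = True

alarm ⊕ key ⊕ safe = T ⊕ F ⊕ T = False ✓
alarm ⊕ light ⊕ safe = T ⊕ T ⊕ T = True ✓
armed ⊕ key = T ⊕ F = True ✓
alarm ⊕ light = T ⊕ T = False ✓
light ⊕ safe = T ⊕ T = False ✓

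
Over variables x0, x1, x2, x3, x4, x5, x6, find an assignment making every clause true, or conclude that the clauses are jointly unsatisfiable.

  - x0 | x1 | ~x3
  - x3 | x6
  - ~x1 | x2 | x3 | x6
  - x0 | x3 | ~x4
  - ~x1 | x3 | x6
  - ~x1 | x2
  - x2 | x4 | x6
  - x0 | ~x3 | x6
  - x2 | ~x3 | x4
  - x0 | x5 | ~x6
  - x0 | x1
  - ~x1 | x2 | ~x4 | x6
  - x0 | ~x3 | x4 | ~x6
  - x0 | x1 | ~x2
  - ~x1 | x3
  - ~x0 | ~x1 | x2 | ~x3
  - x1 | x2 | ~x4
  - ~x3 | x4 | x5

x0: True, x1: True, x2: True, x3: True, x4: True, x5: True, x6: True

Set x0 = True.
Set x1 = True.
  then (~x1 | x2) forces x2 = True.
  then (~x1 | x3) forces x3 = True.
Set x4 = True.
Set x5 = True.
Set x6 = True.
All clauses satisfied.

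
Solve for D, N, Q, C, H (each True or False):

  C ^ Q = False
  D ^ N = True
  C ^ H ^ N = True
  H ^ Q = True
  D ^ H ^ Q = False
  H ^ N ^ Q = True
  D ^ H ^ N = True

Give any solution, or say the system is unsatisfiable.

D: True; N: False; Q: True; C: True; H: False

C ^ Q = T ^ T = False ✓
D ^ N = T ^ F = True ✓
C ^ H ^ N = T ^ F ^ F = True ✓
H ^ Q = F ^ T = True ✓
D ^ H ^ Q = T ^ F ^ T = False ✓
H ^ N ^ Q = F ^ F ^ T = True ✓
D ^ H ^ N = T ^ F ^ F = True ✓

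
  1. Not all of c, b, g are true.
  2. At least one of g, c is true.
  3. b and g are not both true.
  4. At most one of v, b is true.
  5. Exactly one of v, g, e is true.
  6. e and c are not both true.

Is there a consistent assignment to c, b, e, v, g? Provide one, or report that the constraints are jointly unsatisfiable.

c = True, b = False, e = False, v = True, g = False

  (1) {c, b, g}: 1/3 true — not all ✓
  (2) {g, c}: 1 true — at least one ✓
  (3) b=F, g=F — not both ✓
  (4) {v, b}: 1 true — at most one ✓
  (5) {v, g, e}: 1 true — exactly one ✓
  (6) e=F, c=T — not both ✓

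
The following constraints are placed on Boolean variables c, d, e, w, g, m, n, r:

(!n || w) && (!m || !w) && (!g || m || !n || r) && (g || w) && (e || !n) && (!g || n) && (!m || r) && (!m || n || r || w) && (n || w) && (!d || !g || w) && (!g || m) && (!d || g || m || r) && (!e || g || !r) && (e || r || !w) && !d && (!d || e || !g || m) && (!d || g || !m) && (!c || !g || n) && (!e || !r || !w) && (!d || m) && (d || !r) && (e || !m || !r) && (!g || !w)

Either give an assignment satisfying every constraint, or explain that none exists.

Unit clause (!d) forces d = False.
In (d || !r) only !r is left, so r = False.
In (!m || r) only !m is left, so m = False.
In (!g || m) only !g is left, so g = False.
In (g || w) only w is left, so w = True.
In (e || r || !w) only e is left, so e = True.
Set c = False.
Set n = True.
All clauses satisfied.

c = False; d = False; e = True; w = True; g = False; m = False; n = True; r = False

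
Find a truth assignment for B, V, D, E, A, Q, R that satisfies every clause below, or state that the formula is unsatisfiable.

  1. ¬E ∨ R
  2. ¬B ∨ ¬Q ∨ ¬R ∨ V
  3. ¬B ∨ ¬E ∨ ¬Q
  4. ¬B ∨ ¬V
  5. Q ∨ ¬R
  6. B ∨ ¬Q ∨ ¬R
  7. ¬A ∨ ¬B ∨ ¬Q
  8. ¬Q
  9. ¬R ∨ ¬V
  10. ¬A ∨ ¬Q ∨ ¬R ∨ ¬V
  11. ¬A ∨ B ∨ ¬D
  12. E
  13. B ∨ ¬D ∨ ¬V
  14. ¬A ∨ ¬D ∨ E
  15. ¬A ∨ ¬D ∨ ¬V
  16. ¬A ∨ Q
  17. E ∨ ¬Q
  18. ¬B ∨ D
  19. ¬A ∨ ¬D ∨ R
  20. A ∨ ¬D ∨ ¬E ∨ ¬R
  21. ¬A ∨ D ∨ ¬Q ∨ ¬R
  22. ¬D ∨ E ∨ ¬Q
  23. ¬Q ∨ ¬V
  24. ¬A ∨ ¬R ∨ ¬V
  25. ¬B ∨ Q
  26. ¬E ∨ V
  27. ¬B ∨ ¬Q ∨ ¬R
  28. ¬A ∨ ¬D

No satisfying assignment exists.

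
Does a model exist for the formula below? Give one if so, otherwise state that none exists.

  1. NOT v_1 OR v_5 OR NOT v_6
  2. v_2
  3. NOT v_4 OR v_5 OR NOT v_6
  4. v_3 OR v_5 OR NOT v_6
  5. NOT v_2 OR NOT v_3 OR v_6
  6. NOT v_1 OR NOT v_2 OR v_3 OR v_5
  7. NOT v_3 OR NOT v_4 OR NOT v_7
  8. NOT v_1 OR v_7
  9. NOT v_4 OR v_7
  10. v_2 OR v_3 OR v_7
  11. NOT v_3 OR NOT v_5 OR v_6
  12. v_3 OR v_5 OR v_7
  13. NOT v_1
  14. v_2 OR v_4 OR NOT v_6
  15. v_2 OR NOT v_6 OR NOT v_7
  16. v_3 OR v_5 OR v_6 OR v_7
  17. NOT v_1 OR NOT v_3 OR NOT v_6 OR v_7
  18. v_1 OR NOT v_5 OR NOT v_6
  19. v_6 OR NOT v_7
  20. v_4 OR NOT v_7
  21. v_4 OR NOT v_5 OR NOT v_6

v_1: False, v_2: True, v_3: True, v_4: False, v_5: False, v_6: True, v_7: False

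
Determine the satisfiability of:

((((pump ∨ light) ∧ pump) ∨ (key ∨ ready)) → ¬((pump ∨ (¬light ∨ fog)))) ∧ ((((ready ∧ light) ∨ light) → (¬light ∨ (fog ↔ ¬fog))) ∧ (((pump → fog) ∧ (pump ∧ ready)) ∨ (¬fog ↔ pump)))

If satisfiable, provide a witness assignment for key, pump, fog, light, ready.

key=F, pump=F, fog=T, light=F, ready=F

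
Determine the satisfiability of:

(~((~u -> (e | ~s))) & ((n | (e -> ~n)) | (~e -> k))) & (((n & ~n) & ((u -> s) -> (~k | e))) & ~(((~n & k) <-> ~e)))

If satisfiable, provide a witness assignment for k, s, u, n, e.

Case n = True: the conjunct ~n is False.
Case n = False: the conjunct n is False.
Both cases fail — unsatisfiable.

Unsatisfiable — no assignment works.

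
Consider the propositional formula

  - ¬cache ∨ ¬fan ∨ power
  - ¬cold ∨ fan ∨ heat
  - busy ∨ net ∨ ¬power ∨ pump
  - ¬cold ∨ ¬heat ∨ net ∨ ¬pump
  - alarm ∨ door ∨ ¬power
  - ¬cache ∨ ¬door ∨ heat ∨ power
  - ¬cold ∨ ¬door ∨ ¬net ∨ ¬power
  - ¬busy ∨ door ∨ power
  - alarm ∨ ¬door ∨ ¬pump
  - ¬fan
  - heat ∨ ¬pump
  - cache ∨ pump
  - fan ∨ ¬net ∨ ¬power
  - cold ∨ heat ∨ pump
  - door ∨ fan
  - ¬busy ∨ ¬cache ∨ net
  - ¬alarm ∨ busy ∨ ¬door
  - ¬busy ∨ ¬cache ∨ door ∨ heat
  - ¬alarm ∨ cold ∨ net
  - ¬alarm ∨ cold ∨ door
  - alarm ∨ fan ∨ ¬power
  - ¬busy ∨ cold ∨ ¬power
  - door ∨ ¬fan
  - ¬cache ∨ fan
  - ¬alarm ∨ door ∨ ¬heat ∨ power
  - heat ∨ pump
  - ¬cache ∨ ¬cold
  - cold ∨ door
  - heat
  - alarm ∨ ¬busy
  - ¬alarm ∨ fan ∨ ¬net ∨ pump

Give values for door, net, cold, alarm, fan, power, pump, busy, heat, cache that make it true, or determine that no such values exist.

Unit clause (¬fan) forces fan = False.
In (door ∨ fan) only door is left, so door = True.
In (¬cache ∨ fan) only ¬cache is left, so cache = False.
Unit clause (heat) forces heat = True.
In (cache ∨ pump) only pump is left, so pump = True.
In (alarm ∨ ¬door ∨ ¬pump) only alarm is left, so alarm = True.
In (¬alarm ∨ busy ∨ ¬door) only busy is left, so busy = True.
Try net = False:
  (¬cold ∨ ¬heat ∨ net ∨ ¬pump) forces cold = False.
  clause (¬alarm ∨ cold ∨ net) is falsified — backtrack.
So net = True.
  then (fan ∨ ¬net ∨ ¬power) forces power = False.
Set cold = False.
All clauses satisfied.

door=T; net=T; cold=F; alarm=T; fan=F; power=F; pump=T; busy=T; heat=T; cache=F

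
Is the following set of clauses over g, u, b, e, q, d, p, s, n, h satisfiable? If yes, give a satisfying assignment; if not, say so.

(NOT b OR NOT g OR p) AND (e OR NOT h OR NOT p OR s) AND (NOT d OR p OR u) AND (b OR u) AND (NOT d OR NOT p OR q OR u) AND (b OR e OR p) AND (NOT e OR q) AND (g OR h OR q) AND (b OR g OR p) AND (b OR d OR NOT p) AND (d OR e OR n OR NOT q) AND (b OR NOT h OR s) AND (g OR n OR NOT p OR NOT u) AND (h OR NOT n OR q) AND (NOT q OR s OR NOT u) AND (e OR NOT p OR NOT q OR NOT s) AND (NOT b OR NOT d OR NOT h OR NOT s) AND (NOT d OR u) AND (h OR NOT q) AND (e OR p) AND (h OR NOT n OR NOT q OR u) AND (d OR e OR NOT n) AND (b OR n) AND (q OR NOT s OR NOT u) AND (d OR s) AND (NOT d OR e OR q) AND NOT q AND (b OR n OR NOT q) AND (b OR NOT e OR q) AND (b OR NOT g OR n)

Unit clause (NOT q) forces q = False.
In (NOT e OR q) only NOT e is left, so e = False.
In (e OR p) only p is left, so p = True.
In (NOT d OR e OR q) only NOT d is left, so d = False.
In (b OR d OR NOT p) only b is left, so b = True.
In (d OR e OR NOT n) only NOT n is left, so n = False.
In (d OR s) only s is left, so s = True.
In (q OR NOT s OR NOT u) only NOT u is left, so u = False.
Set g = True.
Set h = True.
All clauses satisfied.

g: True, u: False, b: True, e: False, q: False, d: False, p: True, s: True, n: False, h: True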